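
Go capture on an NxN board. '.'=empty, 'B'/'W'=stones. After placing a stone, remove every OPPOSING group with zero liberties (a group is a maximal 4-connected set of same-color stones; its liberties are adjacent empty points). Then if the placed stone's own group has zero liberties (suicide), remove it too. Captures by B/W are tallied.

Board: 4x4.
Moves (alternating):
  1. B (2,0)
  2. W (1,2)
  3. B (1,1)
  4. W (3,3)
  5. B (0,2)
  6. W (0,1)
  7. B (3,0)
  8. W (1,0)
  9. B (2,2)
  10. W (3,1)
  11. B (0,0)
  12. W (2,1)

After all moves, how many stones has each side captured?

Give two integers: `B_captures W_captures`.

Move 1: B@(2,0) -> caps B=0 W=0
Move 2: W@(1,2) -> caps B=0 W=0
Move 3: B@(1,1) -> caps B=0 W=0
Move 4: W@(3,3) -> caps B=0 W=0
Move 5: B@(0,2) -> caps B=0 W=0
Move 6: W@(0,1) -> caps B=0 W=0
Move 7: B@(3,0) -> caps B=0 W=0
Move 8: W@(1,0) -> caps B=0 W=0
Move 9: B@(2,2) -> caps B=0 W=0
Move 10: W@(3,1) -> caps B=0 W=0
Move 11: B@(0,0) -> caps B=2 W=0
Move 12: W@(2,1) -> caps B=2 W=0

Answer: 2 0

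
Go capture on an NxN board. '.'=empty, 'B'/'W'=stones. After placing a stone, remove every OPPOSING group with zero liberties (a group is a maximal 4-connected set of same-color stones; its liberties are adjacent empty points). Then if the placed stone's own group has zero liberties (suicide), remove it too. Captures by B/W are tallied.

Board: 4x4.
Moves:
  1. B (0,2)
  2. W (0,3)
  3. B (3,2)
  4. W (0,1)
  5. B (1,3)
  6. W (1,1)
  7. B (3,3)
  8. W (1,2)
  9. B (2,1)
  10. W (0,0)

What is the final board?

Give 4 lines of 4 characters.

Move 1: B@(0,2) -> caps B=0 W=0
Move 2: W@(0,3) -> caps B=0 W=0
Move 3: B@(3,2) -> caps B=0 W=0
Move 4: W@(0,1) -> caps B=0 W=0
Move 5: B@(1,3) -> caps B=1 W=0
Move 6: W@(1,1) -> caps B=1 W=0
Move 7: B@(3,3) -> caps B=1 W=0
Move 8: W@(1,2) -> caps B=1 W=0
Move 9: B@(2,1) -> caps B=1 W=0
Move 10: W@(0,0) -> caps B=1 W=0

Answer: WWB.
.WWB
.B..
..BB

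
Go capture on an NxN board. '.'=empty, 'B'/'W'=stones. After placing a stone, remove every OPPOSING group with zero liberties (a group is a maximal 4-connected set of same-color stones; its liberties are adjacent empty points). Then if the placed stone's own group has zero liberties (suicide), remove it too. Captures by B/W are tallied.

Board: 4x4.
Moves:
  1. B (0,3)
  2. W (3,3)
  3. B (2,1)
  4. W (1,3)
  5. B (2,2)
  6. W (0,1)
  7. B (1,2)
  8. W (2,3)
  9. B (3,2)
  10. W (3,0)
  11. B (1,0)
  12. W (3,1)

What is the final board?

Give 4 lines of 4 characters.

Move 1: B@(0,3) -> caps B=0 W=0
Move 2: W@(3,3) -> caps B=0 W=0
Move 3: B@(2,1) -> caps B=0 W=0
Move 4: W@(1,3) -> caps B=0 W=0
Move 5: B@(2,2) -> caps B=0 W=0
Move 6: W@(0,1) -> caps B=0 W=0
Move 7: B@(1,2) -> caps B=0 W=0
Move 8: W@(2,3) -> caps B=0 W=0
Move 9: B@(3,2) -> caps B=3 W=0
Move 10: W@(3,0) -> caps B=3 W=0
Move 11: B@(1,0) -> caps B=3 W=0
Move 12: W@(3,1) -> caps B=3 W=0

Answer: .W.B
B.B.
.BB.
WWB.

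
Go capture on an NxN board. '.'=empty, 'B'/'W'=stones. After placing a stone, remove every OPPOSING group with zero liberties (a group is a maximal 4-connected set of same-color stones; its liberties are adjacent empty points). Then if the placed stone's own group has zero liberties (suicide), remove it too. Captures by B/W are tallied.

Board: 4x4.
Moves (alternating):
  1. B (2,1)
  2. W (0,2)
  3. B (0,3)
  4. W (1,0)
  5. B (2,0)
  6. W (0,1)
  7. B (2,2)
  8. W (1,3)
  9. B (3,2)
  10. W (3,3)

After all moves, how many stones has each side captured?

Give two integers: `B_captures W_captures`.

Move 1: B@(2,1) -> caps B=0 W=0
Move 2: W@(0,2) -> caps B=0 W=0
Move 3: B@(0,3) -> caps B=0 W=0
Move 4: W@(1,0) -> caps B=0 W=0
Move 5: B@(2,0) -> caps B=0 W=0
Move 6: W@(0,1) -> caps B=0 W=0
Move 7: B@(2,2) -> caps B=0 W=0
Move 8: W@(1,3) -> caps B=0 W=1
Move 9: B@(3,2) -> caps B=0 W=1
Move 10: W@(3,3) -> caps B=0 W=1

Answer: 0 1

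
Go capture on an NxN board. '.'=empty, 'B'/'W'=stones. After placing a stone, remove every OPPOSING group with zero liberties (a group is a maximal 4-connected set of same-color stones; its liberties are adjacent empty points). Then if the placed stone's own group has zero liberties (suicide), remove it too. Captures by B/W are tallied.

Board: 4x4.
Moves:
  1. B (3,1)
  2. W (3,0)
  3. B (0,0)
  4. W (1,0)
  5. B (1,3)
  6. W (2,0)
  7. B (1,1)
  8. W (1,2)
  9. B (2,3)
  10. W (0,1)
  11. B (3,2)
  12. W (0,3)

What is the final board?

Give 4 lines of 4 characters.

Move 1: B@(3,1) -> caps B=0 W=0
Move 2: W@(3,0) -> caps B=0 W=0
Move 3: B@(0,0) -> caps B=0 W=0
Move 4: W@(1,0) -> caps B=0 W=0
Move 5: B@(1,3) -> caps B=0 W=0
Move 6: W@(2,0) -> caps B=0 W=0
Move 7: B@(1,1) -> caps B=0 W=0
Move 8: W@(1,2) -> caps B=0 W=0
Move 9: B@(2,3) -> caps B=0 W=0
Move 10: W@(0,1) -> caps B=0 W=1
Move 11: B@(3,2) -> caps B=0 W=1
Move 12: W@(0,3) -> caps B=0 W=1

Answer: .W.W
WBWB
W..B
WBB.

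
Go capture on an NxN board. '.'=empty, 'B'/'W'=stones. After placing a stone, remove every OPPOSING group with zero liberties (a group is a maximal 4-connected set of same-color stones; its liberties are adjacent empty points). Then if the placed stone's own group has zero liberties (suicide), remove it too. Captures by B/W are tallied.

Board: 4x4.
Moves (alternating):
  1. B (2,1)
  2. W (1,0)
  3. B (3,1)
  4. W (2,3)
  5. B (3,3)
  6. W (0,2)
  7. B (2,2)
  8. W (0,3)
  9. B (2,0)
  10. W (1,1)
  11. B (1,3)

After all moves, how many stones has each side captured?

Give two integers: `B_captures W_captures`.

Answer: 1 0

Derivation:
Move 1: B@(2,1) -> caps B=0 W=0
Move 2: W@(1,0) -> caps B=0 W=0
Move 3: B@(3,1) -> caps B=0 W=0
Move 4: W@(2,3) -> caps B=0 W=0
Move 5: B@(3,3) -> caps B=0 W=0
Move 6: W@(0,2) -> caps B=0 W=0
Move 7: B@(2,2) -> caps B=0 W=0
Move 8: W@(0,3) -> caps B=0 W=0
Move 9: B@(2,0) -> caps B=0 W=0
Move 10: W@(1,1) -> caps B=0 W=0
Move 11: B@(1,3) -> caps B=1 W=0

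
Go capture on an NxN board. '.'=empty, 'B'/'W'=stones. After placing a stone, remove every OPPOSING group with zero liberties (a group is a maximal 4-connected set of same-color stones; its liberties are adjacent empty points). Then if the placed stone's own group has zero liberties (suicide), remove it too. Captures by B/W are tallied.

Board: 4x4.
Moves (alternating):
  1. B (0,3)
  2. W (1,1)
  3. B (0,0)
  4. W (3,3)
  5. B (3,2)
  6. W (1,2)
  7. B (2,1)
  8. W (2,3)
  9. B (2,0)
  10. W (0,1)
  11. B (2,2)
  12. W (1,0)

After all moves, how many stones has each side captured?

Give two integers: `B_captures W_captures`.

Move 1: B@(0,3) -> caps B=0 W=0
Move 2: W@(1,1) -> caps B=0 W=0
Move 3: B@(0,0) -> caps B=0 W=0
Move 4: W@(3,3) -> caps B=0 W=0
Move 5: B@(3,2) -> caps B=0 W=0
Move 6: W@(1,2) -> caps B=0 W=0
Move 7: B@(2,1) -> caps B=0 W=0
Move 8: W@(2,3) -> caps B=0 W=0
Move 9: B@(2,0) -> caps B=0 W=0
Move 10: W@(0,1) -> caps B=0 W=0
Move 11: B@(2,2) -> caps B=0 W=0
Move 12: W@(1,0) -> caps B=0 W=1

Answer: 0 1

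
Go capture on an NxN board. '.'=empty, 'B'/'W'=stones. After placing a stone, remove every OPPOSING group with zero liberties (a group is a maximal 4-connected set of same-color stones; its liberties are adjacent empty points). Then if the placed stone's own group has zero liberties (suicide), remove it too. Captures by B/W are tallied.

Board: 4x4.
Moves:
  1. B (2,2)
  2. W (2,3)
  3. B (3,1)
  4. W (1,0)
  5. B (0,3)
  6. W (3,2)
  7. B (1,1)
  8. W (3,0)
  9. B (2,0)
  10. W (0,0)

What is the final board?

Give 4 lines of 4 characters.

Answer: W..B
WB..
B.BW
.BW.

Derivation:
Move 1: B@(2,2) -> caps B=0 W=0
Move 2: W@(2,3) -> caps B=0 W=0
Move 3: B@(3,1) -> caps B=0 W=0
Move 4: W@(1,0) -> caps B=0 W=0
Move 5: B@(0,3) -> caps B=0 W=0
Move 6: W@(3,2) -> caps B=0 W=0
Move 7: B@(1,1) -> caps B=0 W=0
Move 8: W@(3,0) -> caps B=0 W=0
Move 9: B@(2,0) -> caps B=1 W=0
Move 10: W@(0,0) -> caps B=1 W=0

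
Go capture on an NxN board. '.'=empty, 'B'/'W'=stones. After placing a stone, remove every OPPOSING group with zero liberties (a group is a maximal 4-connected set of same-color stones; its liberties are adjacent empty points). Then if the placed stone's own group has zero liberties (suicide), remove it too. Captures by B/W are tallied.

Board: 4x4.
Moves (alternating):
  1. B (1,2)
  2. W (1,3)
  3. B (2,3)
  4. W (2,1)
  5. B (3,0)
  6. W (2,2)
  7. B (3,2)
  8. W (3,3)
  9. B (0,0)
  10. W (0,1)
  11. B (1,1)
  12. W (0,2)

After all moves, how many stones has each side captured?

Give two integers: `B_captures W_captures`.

Move 1: B@(1,2) -> caps B=0 W=0
Move 2: W@(1,3) -> caps B=0 W=0
Move 3: B@(2,3) -> caps B=0 W=0
Move 4: W@(2,1) -> caps B=0 W=0
Move 5: B@(3,0) -> caps B=0 W=0
Move 6: W@(2,2) -> caps B=0 W=0
Move 7: B@(3,2) -> caps B=0 W=0
Move 8: W@(3,3) -> caps B=0 W=1
Move 9: B@(0,0) -> caps B=0 W=1
Move 10: W@(0,1) -> caps B=0 W=1
Move 11: B@(1,1) -> caps B=0 W=1
Move 12: W@(0,2) -> caps B=0 W=1

Answer: 0 1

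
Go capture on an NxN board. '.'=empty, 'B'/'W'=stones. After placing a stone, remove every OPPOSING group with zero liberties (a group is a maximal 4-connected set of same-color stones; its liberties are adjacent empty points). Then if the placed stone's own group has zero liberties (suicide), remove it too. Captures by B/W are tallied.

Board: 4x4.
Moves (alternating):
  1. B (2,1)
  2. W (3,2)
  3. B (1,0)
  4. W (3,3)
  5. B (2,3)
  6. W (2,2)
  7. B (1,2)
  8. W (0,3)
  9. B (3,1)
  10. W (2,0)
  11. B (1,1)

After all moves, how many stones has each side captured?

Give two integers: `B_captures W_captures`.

Answer: 3 0

Derivation:
Move 1: B@(2,1) -> caps B=0 W=0
Move 2: W@(3,2) -> caps B=0 W=0
Move 3: B@(1,0) -> caps B=0 W=0
Move 4: W@(3,3) -> caps B=0 W=0
Move 5: B@(2,3) -> caps B=0 W=0
Move 6: W@(2,2) -> caps B=0 W=0
Move 7: B@(1,2) -> caps B=0 W=0
Move 8: W@(0,3) -> caps B=0 W=0
Move 9: B@(3,1) -> caps B=3 W=0
Move 10: W@(2,0) -> caps B=3 W=0
Move 11: B@(1,1) -> caps B=3 W=0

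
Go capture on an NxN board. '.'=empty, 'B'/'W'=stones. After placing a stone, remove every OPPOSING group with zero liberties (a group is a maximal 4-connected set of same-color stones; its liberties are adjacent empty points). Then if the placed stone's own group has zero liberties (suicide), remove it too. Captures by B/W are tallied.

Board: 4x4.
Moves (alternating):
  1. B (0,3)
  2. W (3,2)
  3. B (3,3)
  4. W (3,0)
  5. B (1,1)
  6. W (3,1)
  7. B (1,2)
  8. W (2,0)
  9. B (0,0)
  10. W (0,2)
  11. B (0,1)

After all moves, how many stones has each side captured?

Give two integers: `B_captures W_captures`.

Move 1: B@(0,3) -> caps B=0 W=0
Move 2: W@(3,2) -> caps B=0 W=0
Move 3: B@(3,3) -> caps B=0 W=0
Move 4: W@(3,0) -> caps B=0 W=0
Move 5: B@(1,1) -> caps B=0 W=0
Move 6: W@(3,1) -> caps B=0 W=0
Move 7: B@(1,2) -> caps B=0 W=0
Move 8: W@(2,0) -> caps B=0 W=0
Move 9: B@(0,0) -> caps B=0 W=0
Move 10: W@(0,2) -> caps B=0 W=0
Move 11: B@(0,1) -> caps B=1 W=0

Answer: 1 0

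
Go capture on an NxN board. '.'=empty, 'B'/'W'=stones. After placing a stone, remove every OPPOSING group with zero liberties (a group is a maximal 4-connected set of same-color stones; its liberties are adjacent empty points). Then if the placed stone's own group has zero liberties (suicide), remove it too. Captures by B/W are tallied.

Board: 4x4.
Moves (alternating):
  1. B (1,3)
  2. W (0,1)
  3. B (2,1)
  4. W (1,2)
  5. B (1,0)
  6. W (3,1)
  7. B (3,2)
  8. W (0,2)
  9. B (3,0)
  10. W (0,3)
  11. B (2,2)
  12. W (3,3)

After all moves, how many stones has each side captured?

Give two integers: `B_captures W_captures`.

Answer: 1 0

Derivation:
Move 1: B@(1,3) -> caps B=0 W=0
Move 2: W@(0,1) -> caps B=0 W=0
Move 3: B@(2,1) -> caps B=0 W=0
Move 4: W@(1,2) -> caps B=0 W=0
Move 5: B@(1,0) -> caps B=0 W=0
Move 6: W@(3,1) -> caps B=0 W=0
Move 7: B@(3,2) -> caps B=0 W=0
Move 8: W@(0,2) -> caps B=0 W=0
Move 9: B@(3,0) -> caps B=1 W=0
Move 10: W@(0,3) -> caps B=1 W=0
Move 11: B@(2,2) -> caps B=1 W=0
Move 12: W@(3,3) -> caps B=1 W=0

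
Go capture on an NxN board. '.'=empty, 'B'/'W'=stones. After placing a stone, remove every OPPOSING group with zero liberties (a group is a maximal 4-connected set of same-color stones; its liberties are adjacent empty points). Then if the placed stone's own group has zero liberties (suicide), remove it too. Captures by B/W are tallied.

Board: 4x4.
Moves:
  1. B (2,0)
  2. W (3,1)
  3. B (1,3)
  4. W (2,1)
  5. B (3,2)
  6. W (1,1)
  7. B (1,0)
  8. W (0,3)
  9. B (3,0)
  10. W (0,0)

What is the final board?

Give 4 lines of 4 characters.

Move 1: B@(2,0) -> caps B=0 W=0
Move 2: W@(3,1) -> caps B=0 W=0
Move 3: B@(1,3) -> caps B=0 W=0
Move 4: W@(2,1) -> caps B=0 W=0
Move 5: B@(3,2) -> caps B=0 W=0
Move 6: W@(1,1) -> caps B=0 W=0
Move 7: B@(1,0) -> caps B=0 W=0
Move 8: W@(0,3) -> caps B=0 W=0
Move 9: B@(3,0) -> caps B=0 W=0
Move 10: W@(0,0) -> caps B=0 W=3

Answer: W..W
.W.B
.W..
.WB.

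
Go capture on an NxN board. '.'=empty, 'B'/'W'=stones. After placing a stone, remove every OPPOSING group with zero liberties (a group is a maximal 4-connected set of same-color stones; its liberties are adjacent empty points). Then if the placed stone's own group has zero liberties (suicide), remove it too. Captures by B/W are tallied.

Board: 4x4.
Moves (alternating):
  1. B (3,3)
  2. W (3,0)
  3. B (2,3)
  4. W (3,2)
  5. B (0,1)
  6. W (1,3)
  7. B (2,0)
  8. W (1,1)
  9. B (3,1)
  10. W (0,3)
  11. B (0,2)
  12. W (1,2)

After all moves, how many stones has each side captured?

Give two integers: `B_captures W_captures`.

Answer: 1 0

Derivation:
Move 1: B@(3,3) -> caps B=0 W=0
Move 2: W@(3,0) -> caps B=0 W=0
Move 3: B@(2,3) -> caps B=0 W=0
Move 4: W@(3,2) -> caps B=0 W=0
Move 5: B@(0,1) -> caps B=0 W=0
Move 6: W@(1,3) -> caps B=0 W=0
Move 7: B@(2,0) -> caps B=0 W=0
Move 8: W@(1,1) -> caps B=0 W=0
Move 9: B@(3,1) -> caps B=1 W=0
Move 10: W@(0,3) -> caps B=1 W=0
Move 11: B@(0,2) -> caps B=1 W=0
Move 12: W@(1,2) -> caps B=1 W=0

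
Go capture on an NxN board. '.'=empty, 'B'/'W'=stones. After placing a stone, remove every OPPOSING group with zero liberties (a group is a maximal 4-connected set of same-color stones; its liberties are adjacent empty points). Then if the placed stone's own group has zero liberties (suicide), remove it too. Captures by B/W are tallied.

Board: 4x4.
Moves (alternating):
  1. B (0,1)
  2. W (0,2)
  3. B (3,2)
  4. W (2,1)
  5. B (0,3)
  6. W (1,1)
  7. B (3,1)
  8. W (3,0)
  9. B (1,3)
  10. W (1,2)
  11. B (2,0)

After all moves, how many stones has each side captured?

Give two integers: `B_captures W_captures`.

Move 1: B@(0,1) -> caps B=0 W=0
Move 2: W@(0,2) -> caps B=0 W=0
Move 3: B@(3,2) -> caps B=0 W=0
Move 4: W@(2,1) -> caps B=0 W=0
Move 5: B@(0,3) -> caps B=0 W=0
Move 6: W@(1,1) -> caps B=0 W=0
Move 7: B@(3,1) -> caps B=0 W=0
Move 8: W@(3,0) -> caps B=0 W=0
Move 9: B@(1,3) -> caps B=0 W=0
Move 10: W@(1,2) -> caps B=0 W=0
Move 11: B@(2,0) -> caps B=1 W=0

Answer: 1 0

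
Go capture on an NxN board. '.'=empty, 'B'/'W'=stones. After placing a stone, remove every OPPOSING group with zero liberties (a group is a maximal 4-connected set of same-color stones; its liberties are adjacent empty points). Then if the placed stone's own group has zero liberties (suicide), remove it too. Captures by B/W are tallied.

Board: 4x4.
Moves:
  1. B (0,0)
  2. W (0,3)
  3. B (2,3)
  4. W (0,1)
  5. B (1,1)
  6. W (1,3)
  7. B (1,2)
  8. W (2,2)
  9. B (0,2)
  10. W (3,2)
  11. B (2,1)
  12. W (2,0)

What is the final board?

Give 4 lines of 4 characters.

Move 1: B@(0,0) -> caps B=0 W=0
Move 2: W@(0,3) -> caps B=0 W=0
Move 3: B@(2,3) -> caps B=0 W=0
Move 4: W@(0,1) -> caps B=0 W=0
Move 5: B@(1,1) -> caps B=0 W=0
Move 6: W@(1,3) -> caps B=0 W=0
Move 7: B@(1,2) -> caps B=0 W=0
Move 8: W@(2,2) -> caps B=0 W=0
Move 9: B@(0,2) -> caps B=3 W=0
Move 10: W@(3,2) -> caps B=3 W=0
Move 11: B@(2,1) -> caps B=3 W=0
Move 12: W@(2,0) -> caps B=3 W=0

Answer: B.B.
.BB.
WBWB
..W.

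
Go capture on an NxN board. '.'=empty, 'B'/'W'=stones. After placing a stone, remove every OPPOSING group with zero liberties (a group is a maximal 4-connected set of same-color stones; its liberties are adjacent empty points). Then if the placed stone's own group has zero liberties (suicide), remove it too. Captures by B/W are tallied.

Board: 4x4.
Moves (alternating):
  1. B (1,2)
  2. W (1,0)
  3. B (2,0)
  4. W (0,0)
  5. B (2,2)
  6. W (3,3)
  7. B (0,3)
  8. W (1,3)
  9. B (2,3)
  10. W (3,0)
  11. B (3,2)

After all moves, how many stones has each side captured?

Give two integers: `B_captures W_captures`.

Answer: 2 0

Derivation:
Move 1: B@(1,2) -> caps B=0 W=0
Move 2: W@(1,0) -> caps B=0 W=0
Move 3: B@(2,0) -> caps B=0 W=0
Move 4: W@(0,0) -> caps B=0 W=0
Move 5: B@(2,2) -> caps B=0 W=0
Move 6: W@(3,3) -> caps B=0 W=0
Move 7: B@(0,3) -> caps B=0 W=0
Move 8: W@(1,3) -> caps B=0 W=0
Move 9: B@(2,3) -> caps B=1 W=0
Move 10: W@(3,0) -> caps B=1 W=0
Move 11: B@(3,2) -> caps B=2 W=0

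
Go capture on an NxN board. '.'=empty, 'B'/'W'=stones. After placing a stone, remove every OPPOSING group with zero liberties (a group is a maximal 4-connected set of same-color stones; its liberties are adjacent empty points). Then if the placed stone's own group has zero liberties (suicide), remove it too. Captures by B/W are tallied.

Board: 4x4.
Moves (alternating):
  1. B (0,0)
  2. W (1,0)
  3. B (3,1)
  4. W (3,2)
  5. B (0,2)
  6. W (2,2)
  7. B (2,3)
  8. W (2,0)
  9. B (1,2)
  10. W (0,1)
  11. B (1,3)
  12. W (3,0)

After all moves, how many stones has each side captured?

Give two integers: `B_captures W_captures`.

Answer: 0 1

Derivation:
Move 1: B@(0,0) -> caps B=0 W=0
Move 2: W@(1,0) -> caps B=0 W=0
Move 3: B@(3,1) -> caps B=0 W=0
Move 4: W@(3,2) -> caps B=0 W=0
Move 5: B@(0,2) -> caps B=0 W=0
Move 6: W@(2,2) -> caps B=0 W=0
Move 7: B@(2,3) -> caps B=0 W=0
Move 8: W@(2,0) -> caps B=0 W=0
Move 9: B@(1,2) -> caps B=0 W=0
Move 10: W@(0,1) -> caps B=0 W=1
Move 11: B@(1,3) -> caps B=0 W=1
Move 12: W@(3,0) -> caps B=0 W=1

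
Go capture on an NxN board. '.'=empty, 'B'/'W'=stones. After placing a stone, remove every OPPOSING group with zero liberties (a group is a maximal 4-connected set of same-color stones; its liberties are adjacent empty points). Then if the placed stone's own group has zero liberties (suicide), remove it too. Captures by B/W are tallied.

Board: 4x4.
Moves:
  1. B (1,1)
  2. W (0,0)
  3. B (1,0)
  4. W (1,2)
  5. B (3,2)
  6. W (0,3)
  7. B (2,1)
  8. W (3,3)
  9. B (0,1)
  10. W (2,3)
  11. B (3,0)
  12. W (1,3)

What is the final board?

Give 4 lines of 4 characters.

Answer: .B.W
BBWW
.B.W
B.BW

Derivation:
Move 1: B@(1,1) -> caps B=0 W=0
Move 2: W@(0,0) -> caps B=0 W=0
Move 3: B@(1,0) -> caps B=0 W=0
Move 4: W@(1,2) -> caps B=0 W=0
Move 5: B@(3,2) -> caps B=0 W=0
Move 6: W@(0,3) -> caps B=0 W=0
Move 7: B@(2,1) -> caps B=0 W=0
Move 8: W@(3,3) -> caps B=0 W=0
Move 9: B@(0,1) -> caps B=1 W=0
Move 10: W@(2,3) -> caps B=1 W=0
Move 11: B@(3,0) -> caps B=1 W=0
Move 12: W@(1,3) -> caps B=1 W=0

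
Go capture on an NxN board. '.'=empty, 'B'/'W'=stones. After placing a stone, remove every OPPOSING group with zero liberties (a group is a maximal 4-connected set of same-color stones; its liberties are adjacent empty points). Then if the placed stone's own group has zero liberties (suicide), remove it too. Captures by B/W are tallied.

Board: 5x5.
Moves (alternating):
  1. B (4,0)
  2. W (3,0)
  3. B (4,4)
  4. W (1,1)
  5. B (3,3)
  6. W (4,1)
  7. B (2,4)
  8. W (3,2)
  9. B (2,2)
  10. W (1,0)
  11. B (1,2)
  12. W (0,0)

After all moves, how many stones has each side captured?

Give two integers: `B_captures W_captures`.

Answer: 0 1

Derivation:
Move 1: B@(4,0) -> caps B=0 W=0
Move 2: W@(3,0) -> caps B=0 W=0
Move 3: B@(4,4) -> caps B=0 W=0
Move 4: W@(1,1) -> caps B=0 W=0
Move 5: B@(3,3) -> caps B=0 W=0
Move 6: W@(4,1) -> caps B=0 W=1
Move 7: B@(2,4) -> caps B=0 W=1
Move 8: W@(3,2) -> caps B=0 W=1
Move 9: B@(2,2) -> caps B=0 W=1
Move 10: W@(1,0) -> caps B=0 W=1
Move 11: B@(1,2) -> caps B=0 W=1
Move 12: W@(0,0) -> caps B=0 W=1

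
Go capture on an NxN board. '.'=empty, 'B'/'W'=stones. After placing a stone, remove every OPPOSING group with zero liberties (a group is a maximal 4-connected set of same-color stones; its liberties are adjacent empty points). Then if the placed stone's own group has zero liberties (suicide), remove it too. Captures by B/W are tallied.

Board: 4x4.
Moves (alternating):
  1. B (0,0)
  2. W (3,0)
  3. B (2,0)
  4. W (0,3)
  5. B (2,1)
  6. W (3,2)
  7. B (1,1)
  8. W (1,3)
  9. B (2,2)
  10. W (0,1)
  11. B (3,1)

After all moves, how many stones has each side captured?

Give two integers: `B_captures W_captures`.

Answer: 1 0

Derivation:
Move 1: B@(0,0) -> caps B=0 W=0
Move 2: W@(3,0) -> caps B=0 W=0
Move 3: B@(2,0) -> caps B=0 W=0
Move 4: W@(0,3) -> caps B=0 W=0
Move 5: B@(2,1) -> caps B=0 W=0
Move 6: W@(3,2) -> caps B=0 W=0
Move 7: B@(1,1) -> caps B=0 W=0
Move 8: W@(1,3) -> caps B=0 W=0
Move 9: B@(2,2) -> caps B=0 W=0
Move 10: W@(0,1) -> caps B=0 W=0
Move 11: B@(3,1) -> caps B=1 W=0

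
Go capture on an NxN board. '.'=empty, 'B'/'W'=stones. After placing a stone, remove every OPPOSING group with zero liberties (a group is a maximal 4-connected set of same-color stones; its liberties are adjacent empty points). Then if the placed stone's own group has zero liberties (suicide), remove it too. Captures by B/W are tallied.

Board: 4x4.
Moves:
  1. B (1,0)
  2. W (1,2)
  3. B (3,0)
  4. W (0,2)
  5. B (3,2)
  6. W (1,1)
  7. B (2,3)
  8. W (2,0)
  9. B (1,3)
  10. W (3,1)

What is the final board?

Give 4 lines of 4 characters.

Answer: ..W.
BWWB
W..B
.WB.

Derivation:
Move 1: B@(1,0) -> caps B=0 W=0
Move 2: W@(1,2) -> caps B=0 W=0
Move 3: B@(3,0) -> caps B=0 W=0
Move 4: W@(0,2) -> caps B=0 W=0
Move 5: B@(3,2) -> caps B=0 W=0
Move 6: W@(1,1) -> caps B=0 W=0
Move 7: B@(2,3) -> caps B=0 W=0
Move 8: W@(2,0) -> caps B=0 W=0
Move 9: B@(1,3) -> caps B=0 W=0
Move 10: W@(3,1) -> caps B=0 W=1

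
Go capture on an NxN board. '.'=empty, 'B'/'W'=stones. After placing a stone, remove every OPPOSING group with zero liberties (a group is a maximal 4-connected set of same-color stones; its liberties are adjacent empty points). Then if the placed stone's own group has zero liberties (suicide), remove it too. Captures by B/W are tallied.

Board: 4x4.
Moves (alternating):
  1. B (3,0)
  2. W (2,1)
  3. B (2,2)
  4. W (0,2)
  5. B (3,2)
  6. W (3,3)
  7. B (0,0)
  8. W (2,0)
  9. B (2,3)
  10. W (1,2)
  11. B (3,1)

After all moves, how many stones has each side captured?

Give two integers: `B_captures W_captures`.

Answer: 1 0

Derivation:
Move 1: B@(3,0) -> caps B=0 W=0
Move 2: W@(2,1) -> caps B=0 W=0
Move 3: B@(2,2) -> caps B=0 W=0
Move 4: W@(0,2) -> caps B=0 W=0
Move 5: B@(3,2) -> caps B=0 W=0
Move 6: W@(3,3) -> caps B=0 W=0
Move 7: B@(0,0) -> caps B=0 W=0
Move 8: W@(2,0) -> caps B=0 W=0
Move 9: B@(2,3) -> caps B=1 W=0
Move 10: W@(1,2) -> caps B=1 W=0
Move 11: B@(3,1) -> caps B=1 W=0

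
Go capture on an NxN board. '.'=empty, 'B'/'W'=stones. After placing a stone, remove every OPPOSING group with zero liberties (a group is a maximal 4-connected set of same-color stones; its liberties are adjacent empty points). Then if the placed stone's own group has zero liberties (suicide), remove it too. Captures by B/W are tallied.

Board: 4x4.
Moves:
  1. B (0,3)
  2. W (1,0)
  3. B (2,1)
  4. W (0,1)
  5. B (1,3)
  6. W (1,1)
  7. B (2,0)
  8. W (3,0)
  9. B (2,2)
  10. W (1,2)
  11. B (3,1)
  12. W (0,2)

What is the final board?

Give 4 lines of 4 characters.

Move 1: B@(0,3) -> caps B=0 W=0
Move 2: W@(1,0) -> caps B=0 W=0
Move 3: B@(2,1) -> caps B=0 W=0
Move 4: W@(0,1) -> caps B=0 W=0
Move 5: B@(1,3) -> caps B=0 W=0
Move 6: W@(1,1) -> caps B=0 W=0
Move 7: B@(2,0) -> caps B=0 W=0
Move 8: W@(3,0) -> caps B=0 W=0
Move 9: B@(2,2) -> caps B=0 W=0
Move 10: W@(1,2) -> caps B=0 W=0
Move 11: B@(3,1) -> caps B=1 W=0
Move 12: W@(0,2) -> caps B=1 W=0

Answer: .WWB
WWWB
BBB.
.B..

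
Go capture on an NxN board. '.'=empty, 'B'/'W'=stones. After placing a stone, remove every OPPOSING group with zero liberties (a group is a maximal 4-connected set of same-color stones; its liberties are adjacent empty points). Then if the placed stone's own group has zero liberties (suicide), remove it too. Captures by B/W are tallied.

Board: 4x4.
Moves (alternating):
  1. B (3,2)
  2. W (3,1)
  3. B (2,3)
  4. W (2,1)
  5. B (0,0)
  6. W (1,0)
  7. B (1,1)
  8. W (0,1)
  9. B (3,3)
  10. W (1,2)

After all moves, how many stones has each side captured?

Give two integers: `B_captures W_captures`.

Answer: 0 2

Derivation:
Move 1: B@(3,2) -> caps B=0 W=0
Move 2: W@(3,1) -> caps B=0 W=0
Move 3: B@(2,3) -> caps B=0 W=0
Move 4: W@(2,1) -> caps B=0 W=0
Move 5: B@(0,0) -> caps B=0 W=0
Move 6: W@(1,0) -> caps B=0 W=0
Move 7: B@(1,1) -> caps B=0 W=0
Move 8: W@(0,1) -> caps B=0 W=1
Move 9: B@(3,3) -> caps B=0 W=1
Move 10: W@(1,2) -> caps B=0 W=2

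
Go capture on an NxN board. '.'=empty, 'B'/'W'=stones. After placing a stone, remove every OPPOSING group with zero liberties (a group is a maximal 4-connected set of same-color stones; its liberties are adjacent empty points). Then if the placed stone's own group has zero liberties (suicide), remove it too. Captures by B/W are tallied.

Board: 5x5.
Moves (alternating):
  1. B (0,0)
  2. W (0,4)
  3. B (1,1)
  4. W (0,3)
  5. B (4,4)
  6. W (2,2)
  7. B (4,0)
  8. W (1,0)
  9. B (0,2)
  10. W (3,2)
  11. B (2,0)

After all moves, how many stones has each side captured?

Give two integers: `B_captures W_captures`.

Answer: 1 0

Derivation:
Move 1: B@(0,0) -> caps B=0 W=0
Move 2: W@(0,4) -> caps B=0 W=0
Move 3: B@(1,1) -> caps B=0 W=0
Move 4: W@(0,3) -> caps B=0 W=0
Move 5: B@(4,4) -> caps B=0 W=0
Move 6: W@(2,2) -> caps B=0 W=0
Move 7: B@(4,0) -> caps B=0 W=0
Move 8: W@(1,0) -> caps B=0 W=0
Move 9: B@(0,2) -> caps B=0 W=0
Move 10: W@(3,2) -> caps B=0 W=0
Move 11: B@(2,0) -> caps B=1 W=0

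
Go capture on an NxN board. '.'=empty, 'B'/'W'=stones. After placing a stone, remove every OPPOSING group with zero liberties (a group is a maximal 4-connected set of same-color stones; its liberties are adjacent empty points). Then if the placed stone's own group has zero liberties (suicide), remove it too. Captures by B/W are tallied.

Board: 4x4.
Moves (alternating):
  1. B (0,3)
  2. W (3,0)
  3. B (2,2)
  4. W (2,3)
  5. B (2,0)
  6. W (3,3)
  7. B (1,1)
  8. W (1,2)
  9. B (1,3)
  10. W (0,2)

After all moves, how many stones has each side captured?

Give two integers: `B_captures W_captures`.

Move 1: B@(0,3) -> caps B=0 W=0
Move 2: W@(3,0) -> caps B=0 W=0
Move 3: B@(2,2) -> caps B=0 W=0
Move 4: W@(2,3) -> caps B=0 W=0
Move 5: B@(2,0) -> caps B=0 W=0
Move 6: W@(3,3) -> caps B=0 W=0
Move 7: B@(1,1) -> caps B=0 W=0
Move 8: W@(1,2) -> caps B=0 W=0
Move 9: B@(1,3) -> caps B=0 W=0
Move 10: W@(0,2) -> caps B=0 W=2

Answer: 0 2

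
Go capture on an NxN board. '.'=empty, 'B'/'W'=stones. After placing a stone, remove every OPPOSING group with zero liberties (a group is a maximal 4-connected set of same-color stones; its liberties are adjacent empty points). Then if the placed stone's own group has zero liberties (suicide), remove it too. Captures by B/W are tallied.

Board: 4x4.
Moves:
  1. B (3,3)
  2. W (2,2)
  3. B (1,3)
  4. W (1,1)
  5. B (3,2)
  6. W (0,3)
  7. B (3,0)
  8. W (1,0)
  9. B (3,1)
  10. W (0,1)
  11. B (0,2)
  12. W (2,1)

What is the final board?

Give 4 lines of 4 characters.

Answer: .WB.
WW.B
.WW.
BBBB

Derivation:
Move 1: B@(3,3) -> caps B=0 W=0
Move 2: W@(2,2) -> caps B=0 W=0
Move 3: B@(1,3) -> caps B=0 W=0
Move 4: W@(1,1) -> caps B=0 W=0
Move 5: B@(3,2) -> caps B=0 W=0
Move 6: W@(0,3) -> caps B=0 W=0
Move 7: B@(3,0) -> caps B=0 W=0
Move 8: W@(1,0) -> caps B=0 W=0
Move 9: B@(3,1) -> caps B=0 W=0
Move 10: W@(0,1) -> caps B=0 W=0
Move 11: B@(0,2) -> caps B=1 W=0
Move 12: W@(2,1) -> caps B=1 W=0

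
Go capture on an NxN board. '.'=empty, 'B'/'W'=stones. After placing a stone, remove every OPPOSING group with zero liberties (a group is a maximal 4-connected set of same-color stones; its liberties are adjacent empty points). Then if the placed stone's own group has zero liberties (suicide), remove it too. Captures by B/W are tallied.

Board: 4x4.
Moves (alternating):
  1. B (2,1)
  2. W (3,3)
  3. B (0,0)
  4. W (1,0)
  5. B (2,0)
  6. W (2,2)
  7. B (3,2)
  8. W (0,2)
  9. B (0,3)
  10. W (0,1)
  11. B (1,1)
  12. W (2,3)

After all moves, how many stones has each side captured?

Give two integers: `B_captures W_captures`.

Answer: 0 1

Derivation:
Move 1: B@(2,1) -> caps B=0 W=0
Move 2: W@(3,3) -> caps B=0 W=0
Move 3: B@(0,0) -> caps B=0 W=0
Move 4: W@(1,0) -> caps B=0 W=0
Move 5: B@(2,0) -> caps B=0 W=0
Move 6: W@(2,2) -> caps B=0 W=0
Move 7: B@(3,2) -> caps B=0 W=0
Move 8: W@(0,2) -> caps B=0 W=0
Move 9: B@(0,3) -> caps B=0 W=0
Move 10: W@(0,1) -> caps B=0 W=1
Move 11: B@(1,1) -> caps B=0 W=1
Move 12: W@(2,3) -> caps B=0 W=1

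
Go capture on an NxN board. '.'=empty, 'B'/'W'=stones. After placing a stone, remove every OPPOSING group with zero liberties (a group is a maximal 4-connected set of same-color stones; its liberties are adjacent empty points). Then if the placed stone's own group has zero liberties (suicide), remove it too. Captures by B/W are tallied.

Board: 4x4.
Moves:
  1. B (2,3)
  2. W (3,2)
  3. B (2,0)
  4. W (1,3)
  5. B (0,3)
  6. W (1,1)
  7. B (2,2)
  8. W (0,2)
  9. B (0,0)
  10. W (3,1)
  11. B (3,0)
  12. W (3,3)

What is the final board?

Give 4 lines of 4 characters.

Answer: B.W.
.W.W
B.BB
BWWW

Derivation:
Move 1: B@(2,3) -> caps B=0 W=0
Move 2: W@(3,2) -> caps B=0 W=0
Move 3: B@(2,0) -> caps B=0 W=0
Move 4: W@(1,3) -> caps B=0 W=0
Move 5: B@(0,3) -> caps B=0 W=0
Move 6: W@(1,1) -> caps B=0 W=0
Move 7: B@(2,2) -> caps B=0 W=0
Move 8: W@(0,2) -> caps B=0 W=1
Move 9: B@(0,0) -> caps B=0 W=1
Move 10: W@(3,1) -> caps B=0 W=1
Move 11: B@(3,0) -> caps B=0 W=1
Move 12: W@(3,3) -> caps B=0 W=1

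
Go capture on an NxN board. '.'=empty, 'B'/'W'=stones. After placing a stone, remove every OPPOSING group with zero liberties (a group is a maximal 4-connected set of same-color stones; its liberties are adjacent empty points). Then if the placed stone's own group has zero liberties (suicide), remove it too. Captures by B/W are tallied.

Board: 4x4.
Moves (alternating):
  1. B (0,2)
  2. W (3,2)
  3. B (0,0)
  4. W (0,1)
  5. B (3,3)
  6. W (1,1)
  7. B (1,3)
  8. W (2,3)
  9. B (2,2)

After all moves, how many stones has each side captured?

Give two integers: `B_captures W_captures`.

Move 1: B@(0,2) -> caps B=0 W=0
Move 2: W@(3,2) -> caps B=0 W=0
Move 3: B@(0,0) -> caps B=0 W=0
Move 4: W@(0,1) -> caps B=0 W=0
Move 5: B@(3,3) -> caps B=0 W=0
Move 6: W@(1,1) -> caps B=0 W=0
Move 7: B@(1,3) -> caps B=0 W=0
Move 8: W@(2,3) -> caps B=0 W=1
Move 9: B@(2,2) -> caps B=0 W=1

Answer: 0 1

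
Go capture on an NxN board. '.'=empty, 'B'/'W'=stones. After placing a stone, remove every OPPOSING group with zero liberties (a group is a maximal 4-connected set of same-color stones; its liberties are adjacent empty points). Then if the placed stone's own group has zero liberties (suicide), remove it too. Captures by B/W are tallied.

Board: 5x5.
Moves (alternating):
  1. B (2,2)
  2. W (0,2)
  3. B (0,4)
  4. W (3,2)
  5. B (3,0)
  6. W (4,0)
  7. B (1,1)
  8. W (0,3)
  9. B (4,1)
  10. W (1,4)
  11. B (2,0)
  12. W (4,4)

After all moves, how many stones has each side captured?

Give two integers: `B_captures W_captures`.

Move 1: B@(2,2) -> caps B=0 W=0
Move 2: W@(0,2) -> caps B=0 W=0
Move 3: B@(0,4) -> caps B=0 W=0
Move 4: W@(3,2) -> caps B=0 W=0
Move 5: B@(3,0) -> caps B=0 W=0
Move 6: W@(4,0) -> caps B=0 W=0
Move 7: B@(1,1) -> caps B=0 W=0
Move 8: W@(0,3) -> caps B=0 W=0
Move 9: B@(4,1) -> caps B=1 W=0
Move 10: W@(1,4) -> caps B=1 W=1
Move 11: B@(2,0) -> caps B=1 W=1
Move 12: W@(4,4) -> caps B=1 W=1

Answer: 1 1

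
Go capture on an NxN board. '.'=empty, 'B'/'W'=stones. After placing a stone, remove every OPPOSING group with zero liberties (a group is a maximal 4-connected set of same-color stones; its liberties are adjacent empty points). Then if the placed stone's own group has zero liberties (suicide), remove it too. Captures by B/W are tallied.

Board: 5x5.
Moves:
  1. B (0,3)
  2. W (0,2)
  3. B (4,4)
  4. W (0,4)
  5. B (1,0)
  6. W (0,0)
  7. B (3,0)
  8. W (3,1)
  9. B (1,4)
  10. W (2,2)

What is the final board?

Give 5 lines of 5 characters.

Move 1: B@(0,3) -> caps B=0 W=0
Move 2: W@(0,2) -> caps B=0 W=0
Move 3: B@(4,4) -> caps B=0 W=0
Move 4: W@(0,4) -> caps B=0 W=0
Move 5: B@(1,0) -> caps B=0 W=0
Move 6: W@(0,0) -> caps B=0 W=0
Move 7: B@(3,0) -> caps B=0 W=0
Move 8: W@(3,1) -> caps B=0 W=0
Move 9: B@(1,4) -> caps B=1 W=0
Move 10: W@(2,2) -> caps B=1 W=0

Answer: W.WB.
B...B
..W..
BW...
....B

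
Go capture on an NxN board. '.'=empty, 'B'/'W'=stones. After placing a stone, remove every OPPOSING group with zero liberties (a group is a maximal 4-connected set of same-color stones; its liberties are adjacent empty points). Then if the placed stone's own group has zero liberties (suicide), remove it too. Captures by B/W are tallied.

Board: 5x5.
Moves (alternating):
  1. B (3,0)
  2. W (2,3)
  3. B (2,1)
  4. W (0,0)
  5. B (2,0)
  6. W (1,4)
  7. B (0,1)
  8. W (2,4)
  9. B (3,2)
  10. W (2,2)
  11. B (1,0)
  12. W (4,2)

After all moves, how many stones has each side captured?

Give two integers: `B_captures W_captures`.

Move 1: B@(3,0) -> caps B=0 W=0
Move 2: W@(2,3) -> caps B=0 W=0
Move 3: B@(2,1) -> caps B=0 W=0
Move 4: W@(0,0) -> caps B=0 W=0
Move 5: B@(2,0) -> caps B=0 W=0
Move 6: W@(1,4) -> caps B=0 W=0
Move 7: B@(0,1) -> caps B=0 W=0
Move 8: W@(2,4) -> caps B=0 W=0
Move 9: B@(3,2) -> caps B=0 W=0
Move 10: W@(2,2) -> caps B=0 W=0
Move 11: B@(1,0) -> caps B=1 W=0
Move 12: W@(4,2) -> caps B=1 W=0

Answer: 1 0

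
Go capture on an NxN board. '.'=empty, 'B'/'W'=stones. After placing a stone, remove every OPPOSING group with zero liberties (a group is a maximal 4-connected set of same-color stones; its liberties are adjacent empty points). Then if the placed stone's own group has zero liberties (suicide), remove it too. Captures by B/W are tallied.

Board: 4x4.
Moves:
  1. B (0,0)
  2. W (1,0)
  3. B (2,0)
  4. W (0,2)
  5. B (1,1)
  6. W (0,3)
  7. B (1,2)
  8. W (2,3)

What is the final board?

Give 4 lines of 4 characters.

Move 1: B@(0,0) -> caps B=0 W=0
Move 2: W@(1,0) -> caps B=0 W=0
Move 3: B@(2,0) -> caps B=0 W=0
Move 4: W@(0,2) -> caps B=0 W=0
Move 5: B@(1,1) -> caps B=1 W=0
Move 6: W@(0,3) -> caps B=1 W=0
Move 7: B@(1,2) -> caps B=1 W=0
Move 8: W@(2,3) -> caps B=1 W=0

Answer: B.WW
.BB.
B..W
....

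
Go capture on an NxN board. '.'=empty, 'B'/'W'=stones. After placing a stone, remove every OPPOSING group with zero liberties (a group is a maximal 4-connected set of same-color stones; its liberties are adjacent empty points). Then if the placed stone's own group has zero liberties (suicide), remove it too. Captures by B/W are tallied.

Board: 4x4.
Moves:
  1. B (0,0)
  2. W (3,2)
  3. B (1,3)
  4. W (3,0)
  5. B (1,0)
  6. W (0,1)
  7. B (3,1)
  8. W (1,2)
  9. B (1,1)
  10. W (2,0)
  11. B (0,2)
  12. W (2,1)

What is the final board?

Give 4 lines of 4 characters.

Move 1: B@(0,0) -> caps B=0 W=0
Move 2: W@(3,2) -> caps B=0 W=0
Move 3: B@(1,3) -> caps B=0 W=0
Move 4: W@(3,0) -> caps B=0 W=0
Move 5: B@(1,0) -> caps B=0 W=0
Move 6: W@(0,1) -> caps B=0 W=0
Move 7: B@(3,1) -> caps B=0 W=0
Move 8: W@(1,2) -> caps B=0 W=0
Move 9: B@(1,1) -> caps B=0 W=0
Move 10: W@(2,0) -> caps B=0 W=0
Move 11: B@(0,2) -> caps B=1 W=0
Move 12: W@(2,1) -> caps B=1 W=1

Answer: B.B.
BBWB
WW..
W.W.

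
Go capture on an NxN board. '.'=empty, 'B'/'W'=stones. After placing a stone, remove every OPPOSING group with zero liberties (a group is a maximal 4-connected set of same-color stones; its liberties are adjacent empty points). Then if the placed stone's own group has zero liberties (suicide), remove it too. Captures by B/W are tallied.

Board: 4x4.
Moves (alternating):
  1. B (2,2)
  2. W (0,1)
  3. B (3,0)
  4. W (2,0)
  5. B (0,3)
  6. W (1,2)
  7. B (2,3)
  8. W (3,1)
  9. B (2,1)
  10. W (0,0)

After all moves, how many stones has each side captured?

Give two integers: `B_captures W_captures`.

Answer: 0 1

Derivation:
Move 1: B@(2,2) -> caps B=0 W=0
Move 2: W@(0,1) -> caps B=0 W=0
Move 3: B@(3,0) -> caps B=0 W=0
Move 4: W@(2,0) -> caps B=0 W=0
Move 5: B@(0,3) -> caps B=0 W=0
Move 6: W@(1,2) -> caps B=0 W=0
Move 7: B@(2,3) -> caps B=0 W=0
Move 8: W@(3,1) -> caps B=0 W=1
Move 9: B@(2,1) -> caps B=0 W=1
Move 10: W@(0,0) -> caps B=0 W=1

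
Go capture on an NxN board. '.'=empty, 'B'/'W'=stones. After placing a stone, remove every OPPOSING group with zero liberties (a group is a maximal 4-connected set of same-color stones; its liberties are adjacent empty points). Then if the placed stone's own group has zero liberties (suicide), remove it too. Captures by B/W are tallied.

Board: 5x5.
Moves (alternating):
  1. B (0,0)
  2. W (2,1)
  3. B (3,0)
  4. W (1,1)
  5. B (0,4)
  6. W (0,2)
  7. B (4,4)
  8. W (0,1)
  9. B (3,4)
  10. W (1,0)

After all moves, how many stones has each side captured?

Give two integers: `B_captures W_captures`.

Answer: 0 1

Derivation:
Move 1: B@(0,0) -> caps B=0 W=0
Move 2: W@(2,1) -> caps B=0 W=0
Move 3: B@(3,0) -> caps B=0 W=0
Move 4: W@(1,1) -> caps B=0 W=0
Move 5: B@(0,4) -> caps B=0 W=0
Move 6: W@(0,2) -> caps B=0 W=0
Move 7: B@(4,4) -> caps B=0 W=0
Move 8: W@(0,1) -> caps B=0 W=0
Move 9: B@(3,4) -> caps B=0 W=0
Move 10: W@(1,0) -> caps B=0 W=1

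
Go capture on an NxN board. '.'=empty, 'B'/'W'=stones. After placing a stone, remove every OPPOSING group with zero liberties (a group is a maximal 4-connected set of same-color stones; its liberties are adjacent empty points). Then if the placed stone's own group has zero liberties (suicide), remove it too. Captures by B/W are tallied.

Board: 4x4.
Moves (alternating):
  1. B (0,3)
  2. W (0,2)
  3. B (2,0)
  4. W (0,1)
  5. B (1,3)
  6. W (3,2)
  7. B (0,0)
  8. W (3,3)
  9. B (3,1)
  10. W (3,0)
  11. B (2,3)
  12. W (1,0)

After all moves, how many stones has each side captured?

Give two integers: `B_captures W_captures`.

Move 1: B@(0,3) -> caps B=0 W=0
Move 2: W@(0,2) -> caps B=0 W=0
Move 3: B@(2,0) -> caps B=0 W=0
Move 4: W@(0,1) -> caps B=0 W=0
Move 5: B@(1,3) -> caps B=0 W=0
Move 6: W@(3,2) -> caps B=0 W=0
Move 7: B@(0,0) -> caps B=0 W=0
Move 8: W@(3,3) -> caps B=0 W=0
Move 9: B@(3,1) -> caps B=0 W=0
Move 10: W@(3,0) -> caps B=0 W=0
Move 11: B@(2,3) -> caps B=0 W=0
Move 12: W@(1,0) -> caps B=0 W=1

Answer: 0 1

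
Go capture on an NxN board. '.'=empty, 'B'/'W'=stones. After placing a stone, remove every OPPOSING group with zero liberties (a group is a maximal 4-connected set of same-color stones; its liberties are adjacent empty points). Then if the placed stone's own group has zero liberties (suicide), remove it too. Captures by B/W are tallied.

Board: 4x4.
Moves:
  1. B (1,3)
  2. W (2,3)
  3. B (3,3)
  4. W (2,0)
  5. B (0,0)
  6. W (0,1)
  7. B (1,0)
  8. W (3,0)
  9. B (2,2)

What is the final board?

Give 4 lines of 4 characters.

Answer: BW..
B..B
W.B.
W..B

Derivation:
Move 1: B@(1,3) -> caps B=0 W=0
Move 2: W@(2,3) -> caps B=0 W=0
Move 3: B@(3,3) -> caps B=0 W=0
Move 4: W@(2,0) -> caps B=0 W=0
Move 5: B@(0,0) -> caps B=0 W=0
Move 6: W@(0,1) -> caps B=0 W=0
Move 7: B@(1,0) -> caps B=0 W=0
Move 8: W@(3,0) -> caps B=0 W=0
Move 9: B@(2,2) -> caps B=1 W=0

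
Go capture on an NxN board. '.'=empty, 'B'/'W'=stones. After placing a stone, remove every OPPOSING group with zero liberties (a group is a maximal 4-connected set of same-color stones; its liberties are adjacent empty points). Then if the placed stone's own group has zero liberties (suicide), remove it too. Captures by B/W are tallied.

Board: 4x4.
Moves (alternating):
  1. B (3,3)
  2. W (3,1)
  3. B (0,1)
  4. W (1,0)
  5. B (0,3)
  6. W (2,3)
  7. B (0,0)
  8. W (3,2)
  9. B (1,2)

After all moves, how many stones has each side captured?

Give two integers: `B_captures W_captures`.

Answer: 0 1

Derivation:
Move 1: B@(3,3) -> caps B=0 W=0
Move 2: W@(3,1) -> caps B=0 W=0
Move 3: B@(0,1) -> caps B=0 W=0
Move 4: W@(1,0) -> caps B=0 W=0
Move 5: B@(0,3) -> caps B=0 W=0
Move 6: W@(2,3) -> caps B=0 W=0
Move 7: B@(0,0) -> caps B=0 W=0
Move 8: W@(3,2) -> caps B=0 W=1
Move 9: B@(1,2) -> caps B=0 W=1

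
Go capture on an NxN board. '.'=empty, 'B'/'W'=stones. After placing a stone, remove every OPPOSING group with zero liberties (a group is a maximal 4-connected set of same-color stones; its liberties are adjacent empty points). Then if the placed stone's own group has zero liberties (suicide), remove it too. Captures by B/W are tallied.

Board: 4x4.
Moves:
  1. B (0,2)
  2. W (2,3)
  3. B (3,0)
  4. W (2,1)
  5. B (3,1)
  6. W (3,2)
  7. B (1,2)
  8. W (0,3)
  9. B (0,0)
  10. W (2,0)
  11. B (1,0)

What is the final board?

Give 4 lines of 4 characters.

Move 1: B@(0,2) -> caps B=0 W=0
Move 2: W@(2,3) -> caps B=0 W=0
Move 3: B@(3,0) -> caps B=0 W=0
Move 4: W@(2,1) -> caps B=0 W=0
Move 5: B@(3,1) -> caps B=0 W=0
Move 6: W@(3,2) -> caps B=0 W=0
Move 7: B@(1,2) -> caps B=0 W=0
Move 8: W@(0,3) -> caps B=0 W=0
Move 9: B@(0,0) -> caps B=0 W=0
Move 10: W@(2,0) -> caps B=0 W=2
Move 11: B@(1,0) -> caps B=0 W=2

Answer: B.BW
B.B.
WW.W
..W.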